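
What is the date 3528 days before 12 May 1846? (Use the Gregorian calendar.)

−365 (one year) → May 12, 1845 (3163 left).
−365 (one year) → May 12, 1844 (2798 left).
−366 (one year; includes Feb 29, 1844) → May 12, 1843 (2432 left).
−365 (one year) → May 12, 1842 (2067 left).
−365 (one year) → May 12, 1841 (1702 left).
−365 (one year) → May 12, 1840 (1337 left).
−366 (one year; includes Feb 29, 1840) → May 12, 1839 (971 left).
−365 (one year) → May 12, 1838 (606 left).
−365 (one year) → May 12, 1837 (241 left).
−12 → Apr 30, 1837 (end of Apr, 30 days; 229 left).
−30 → Mar 31, 1837 (end of Mar, 31 days; 199 left).
−31 → Feb 28, 1837 (end of Feb, 28 days; 168 left).
−28 → Jan 31, 1837 (end of Jan, 31 days; 140 left).
−31 → Dec 31, 1836 (end of Dec, 31 days; 109 left).
−31 → Nov 30, 1836 (end of Nov, 30 days; 78 left).
−30 → Oct 31, 1836 (end of Oct, 31 days; 48 left).
−31 → Sep 30, 1836 (end of Sep, 30 days; 17 left).
−17 → Sep 13, 1836.

September 13, 1836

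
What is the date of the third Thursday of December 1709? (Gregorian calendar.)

December 19, 1709

December 1, 1709 is a Sunday.
The first Thursday is therefore December 5 (4 days later).
The third Thursday is 5 + 2×7 = December 19.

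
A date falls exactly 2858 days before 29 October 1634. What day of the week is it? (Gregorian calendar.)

Friday

Oct 29, 1634 is a Sunday.
2858 mod 7 = 2, so 2858 days before a Sunday is Sunday − 2 = Friday.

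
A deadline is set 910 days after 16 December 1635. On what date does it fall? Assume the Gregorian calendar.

June 13, 1638

+366 (one year; includes Feb 29, 1636) → Dec 16, 1636 (544 left).
+365 (one year) → Dec 16, 1637 (179 left).
Dec has 31 days: +16 → Jan 1, 1638 (163 left).
Jan has 31 days: +31 → Feb 1, 1638 (132 left).
Feb has 28 days: +28 → Mar 1, 1638 (104 left).
Mar has 31 days: +31 → Apr 1, 1638 (73 left).
Apr has 30 days: +30 → May 1, 1638 (43 left).
May has 31 days: +31 → Jun 1, 1638 (12 left).
+12 → Jun 13, 1638.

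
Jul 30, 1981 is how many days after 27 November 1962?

Nov 27, 1962 → Nov 27, 1963: 365 days.
Nov 27, 1963 → Nov 27, 1964: 366 days (Feb 29, 1964 is in that span).
Nov 27, 1964 → Nov 27, 1965: 365 days.
Nov 27, 1965 → Nov 27, 1966: 365 days.
Nov 27, 1966 → Nov 27, 1967: 365 days.
Nov 27, 1967 → Nov 27, 1968: 366 days (Feb 29, 1968 is in that span).
Nov 27, 1968 → Nov 27, 1969: 365 days.
Nov 27, 1969 → Nov 27, 1970: 365 days.
Nov 27, 1970 → Nov 27, 1971: 365 days.
Nov 27, 1971 → Nov 27, 1972: 366 days (Feb 29, 1972 is in that span).
Nov 27, 1972 → Nov 27, 1973: 365 days.
Nov 27, 1973 → Nov 27, 1974: 365 days.
Nov 27, 1974 → Nov 27, 1975: 365 days.
Nov 27, 1975 → Nov 27, 1976: 366 days (Feb 29, 1976 is in that span).
Nov 27, 1976 → Nov 27, 1977: 365 days.
Nov 27, 1977 → Nov 27, 1978: 365 days.
Nov 27, 1978 → Nov 27, 1979: 365 days.
Nov 27, 1979 → Nov 27, 1980: 366 days (Feb 29, 1980 is in that span).
Nov 27, 1980 → Dec 27, 1980: 30 days (November has 30).
Dec 27, 1980 → Jan 27, 1981: 31 days (December has 31).
Jan 27, 1981 → Feb 27, 1981: 31 days (January has 31).
Feb 27, 1981 → Mar 27, 1981: 28 days (February has 28).
Mar 27, 1981 → Apr 27, 1981: 31 days (March has 31).
Apr 27, 1981 → May 27, 1981: 30 days (April has 30).
May 27, 1981 → Jun 27, 1981: 31 days (May has 31).
Jun 27, 1981 → Jul 27, 1981: 30 days (June has 30).
Jul 27, 1981 → Jul 30, 1981: 3 days.
Total: 6820 days.

6820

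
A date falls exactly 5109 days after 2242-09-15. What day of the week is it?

Sep 15, 2242 is a Thursday.
5109 mod 7 = 6, so 5109 days after a Thursday is Thursday + 6 = Wednesday.

Wednesday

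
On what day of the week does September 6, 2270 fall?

Doomsday rule: the anchor day for the 2200s is Friday. For year 70: 70÷12 = 5 r 10, and 10÷4 = 2, so 5+10+2 = 17.
Friday + 17 ≡ Monday — that's 2270's doomsday.
In September the doomsday date is Sep 5.
Sep 6 is 1 day after Sep 5; 1 mod 7 = 1, so Monday + 1 = Tuesday.

Tuesday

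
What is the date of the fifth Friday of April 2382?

April 1, 2382 is a Thursday.
The first Friday is therefore April 2 (1 days later).
The fifth Friday is 2 + 4×7 = April 30.

April 30, 2382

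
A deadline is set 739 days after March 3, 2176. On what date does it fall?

+365 (one year) → Mar 3, 2177 (374 left).
Mar has 31 days: +29 → Apr 1, 2177 (345 left).
Apr has 30 days: +30 → May 1, 2177 (315 left).
May has 31 days: +31 → Jun 1, 2177 (284 left).
Jun has 30 days: +30 → Jul 1, 2177 (254 left).
Jul has 31 days: +31 → Aug 1, 2177 (223 left).
Aug has 31 days: +31 → Sep 1, 2177 (192 left).
Sep has 30 days: +30 → Oct 1, 2177 (162 left).
Oct has 31 days: +31 → Nov 1, 2177 (131 left).
Nov has 30 days: +30 → Dec 1, 2177 (101 left).
Dec has 31 days: +31 → Jan 1, 2178 (70 left).
Jan has 31 days: +31 → Feb 1, 2178 (39 left).
Feb has 28 days: +28 → Mar 1, 2178 (11 left).
+11 → Mar 12, 2178.

March 12, 2178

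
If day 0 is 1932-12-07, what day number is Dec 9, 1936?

Dec 7, 1932 → Dec 7, 1933: 365 days.
Dec 7, 1933 → Dec 7, 1934: 365 days.
Dec 7, 1934 → Dec 7, 1935: 365 days.
Dec 7, 1935 → Jan 7, 1936: 31 days (December has 31).
Jan 7, 1936 → Feb 7, 1936: 31 days (January has 31).
Feb 7, 1936 → Mar 7, 1936: 29 days (February has 29).
Mar 7, 1936 → Apr 7, 1936: 31 days (March has 31).
Apr 7, 1936 → May 7, 1936: 30 days (April has 30).
May 7, 1936 → Jun 7, 1936: 31 days (May has 31).
Jun 7, 1936 → Jul 7, 1936: 30 days (June has 30).
Jul 7, 1936 → Aug 7, 1936: 31 days (July has 31).
Aug 7, 1936 → Sep 7, 1936: 31 days (August has 31).
Sep 7, 1936 → Oct 7, 1936: 30 days (September has 30).
Oct 7, 1936 → Nov 7, 1936: 31 days (October has 31).
Nov 7, 1936 → Dec 7, 1936: 30 days (November has 30).
Dec 7, 1936 → Dec 9, 1936: 2 days.
Total: 1463 days.

1463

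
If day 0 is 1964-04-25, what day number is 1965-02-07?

288

Apr 25, 1964 → May 25, 1964: 30 days (April has 30).
May 25, 1964 → Jun 25, 1964: 31 days (May has 31).
Jun 25, 1964 → Jul 25, 1964: 30 days (June has 30).
Jul 25, 1964 → Aug 25, 1964: 31 days (July has 31).
Aug 25, 1964 → Sep 25, 1964: 31 days (August has 31).
Sep 25, 1964 → Oct 25, 1964: 30 days (September has 30).
Oct 25, 1964 → Nov 25, 1964: 31 days (October has 31).
Nov 25, 1964 → Dec 25, 1964: 30 days (November has 30).
Dec 25, 1964 → Jan 25, 1965: 31 days (December has 31).
Jan 25, 1965 → Feb 7, 1965: 13 days.
Total: 288 days.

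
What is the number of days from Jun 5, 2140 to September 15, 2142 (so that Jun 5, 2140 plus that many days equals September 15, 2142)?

Jun 5, 2140 → Jun 5, 2141: 365 days.
Jun 5, 2141 → Jun 5, 2142: 365 days.
Jun 5, 2142 → Jul 5, 2142: 30 days (June has 30).
Jul 5, 2142 → Aug 5, 2142: 31 days (July has 31).
Aug 5, 2142 → Sep 5, 2142: 31 days (August has 31).
Sep 5, 2142 → Sep 15, 2142: 10 days.
Total: 832 days.

832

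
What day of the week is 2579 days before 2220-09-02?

Wednesday

Sep 2, 2220 is a Saturday.
2579 mod 7 = 3, so 2579 days before a Saturday is Saturday − 3 = Wednesday.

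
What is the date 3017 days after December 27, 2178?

+365 (one year) → Dec 27, 2179 (2652 left).
+366 (one year; includes Feb 29, 2180) → Dec 27, 2180 (2286 left).
+365 (one year) → Dec 27, 2181 (1921 left).
+365 (one year) → Dec 27, 2182 (1556 left).
+365 (one year) → Dec 27, 2183 (1191 left).
+366 (one year; includes Feb 29, 2184) → Dec 27, 2184 (825 left).
+365 (one year) → Dec 27, 2185 (460 left).
+365 (one year) → Dec 27, 2186 (95 left).
Dec has 31 days: +5 → Jan 1, 2187 (90 left).
Jan has 31 days: +31 → Feb 1, 2187 (59 left).
Feb has 28 days: +28 → Mar 1, 2187 (31 left).
Mar has 31 days: +31 → Apr 1, 2187 (0 left).

April 1, 2187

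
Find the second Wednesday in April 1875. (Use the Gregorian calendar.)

April 1, 1875 is a Thursday.
The first Wednesday is therefore April 7 (6 days later).
The second Wednesday is 7 + 1×7 = April 14.

April 14, 1875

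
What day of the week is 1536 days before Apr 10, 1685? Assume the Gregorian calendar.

Saturday

First find the weekday of Apr 10, 1685. Doomsday rule: the anchor day for the 1600s is Tuesday. For year 85: 85÷12 = 7 r 1, and 1÷4 = 0, so 7+1+0 = 8.
Tuesday + 8 ≡ Wednesday — that's 1685's doomsday.
In April the doomsday date is Apr 4.
Apr 10 is 6 days after Apr 4; 6 mod 7 = 6, so Wednesday + 6 = Tuesday.
1536 mod 7 = 3, so 1536 days before a Tuesday is Tuesday − 3 = Saturday.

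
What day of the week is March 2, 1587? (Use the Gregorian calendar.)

Doomsday rule: the anchor day for the 1500s is Wednesday. For year 87: 87÷12 = 7 r 3, and 3÷4 = 0, so 7+3+0 = 10.
Wednesday + 10 ≡ Saturday — that's 1587's doomsday.
In March the doomsday date is Mar 14.
Mar 2 is 12 days before Mar 14; 12 mod 7 = 5, so Saturday − 5 = Monday.

Monday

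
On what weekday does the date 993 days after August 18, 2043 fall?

Aug 18, 2043 is a Tuesday.
993 mod 7 = 6, so 993 days after a Tuesday is Tuesday + 6 = Monday.

Monday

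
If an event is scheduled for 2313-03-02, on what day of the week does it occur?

Sunday

Doomsday rule: the anchor day for the 2300s is Wednesday. For year 13: 13÷12 = 1 r 1, and 1÷4 = 0, so 1+1+0 = 2.
Wednesday + 2 ≡ Friday — that's 2313's doomsday.
In March the doomsday date is Mar 14.
Mar 2 is 12 days before Mar 14; 12 mod 7 = 5, so Friday − 5 = Sunday.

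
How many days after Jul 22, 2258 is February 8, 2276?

Jul 22, 2258 → Jul 22, 2259: 365 days.
Jul 22, 2259 → Jul 22, 2260: 366 days (Feb 29, 2260 is in that span).
Jul 22, 2260 → Jul 22, 2261: 365 days.
Jul 22, 2261 → Jul 22, 2262: 365 days.
Jul 22, 2262 → Jul 22, 2263: 365 days.
Jul 22, 2263 → Jul 22, 2264: 366 days (Feb 29, 2264 is in that span).
Jul 22, 2264 → Jul 22, 2265: 365 days.
Jul 22, 2265 → Jul 22, 2266: 365 days.
Jul 22, 2266 → Jul 22, 2267: 365 days.
Jul 22, 2267 → Jul 22, 2268: 366 days (Feb 29, 2268 is in that span).
Jul 22, 2268 → Jul 22, 2269: 365 days.
Jul 22, 2269 → Jul 22, 2270: 365 days.
Jul 22, 2270 → Jul 22, 2271: 365 days.
Jul 22, 2271 → Jul 22, 2272: 366 days (Feb 29, 2272 is in that span).
Jul 22, 2272 → Jul 22, 2273: 365 days.
Jul 22, 2273 → Jul 22, 2274: 365 days.
Jul 22, 2274 → Jul 22, 2275: 365 days.
Jul 22, 2275 → Aug 22, 2275: 31 days (July has 31).
Aug 22, 2275 → Sep 22, 2275: 31 days (August has 31).
Sep 22, 2275 → Oct 22, 2275: 30 days (September has 30).
Oct 22, 2275 → Nov 22, 2275: 31 days (October has 31).
Nov 22, 2275 → Dec 22, 2275: 30 days (November has 30).
Dec 22, 2275 → Jan 22, 2276: 31 days (December has 31).
Jan 22, 2276 → Feb 8, 2276: 17 days.
Total: 6410 days.

6410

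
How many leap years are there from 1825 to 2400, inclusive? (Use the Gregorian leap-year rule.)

140

Multiples of 4 in [1825,2400]: 144.
Of those, multiples of 100: 6 (not leap unless ÷400).
Multiples of 400: 2.
Leap years = 144 − 6 + 2 = 140.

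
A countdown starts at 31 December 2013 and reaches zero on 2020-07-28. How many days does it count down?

Dec 31, 2013 → Dec 31, 2014: 365 days.
Dec 31, 2014 → Dec 31, 2015: 365 days.
Dec 31, 2015 → Dec 31, 2016: 366 days (Feb 29, 2016 is in that span).
Dec 31, 2016 → Dec 31, 2017: 365 days.
Dec 31, 2017 → Dec 31, 2018: 365 days.
Dec 31, 2018 → Dec 31, 2019: 365 days.
Dec 31, 2019 → Jan 31, 2020: 31 days (December has 31).
Jan 31, 2020 → Feb 29, 2020: 29 days (January has 31).
Feb 29, 2020 → Mar 29, 2020: 29 days (February has 29).
Mar 29, 2020 → Apr 29, 2020: 31 days (March has 31).
Apr 29, 2020 → May 29, 2020: 30 days (April has 30).
May 29, 2020 → Jun 29, 2020: 31 days (May has 31).
Jun 29, 2020 → Jul 28, 2020: 29 days.
Total: 2401 days.

2401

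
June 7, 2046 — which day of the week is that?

Thursday

Doomsday rule: the anchor day for the 2000s is Tuesday. For year 46: 46÷12 = 3 r 10, and 10÷4 = 2, so 3+10+2 = 15.
Tuesday + 15 ≡ Wednesday — that's 2046's doomsday.
In June the doomsday date is Jun 6.
Jun 7 is 1 day after Jun 6; 1 mod 7 = 1, so Wednesday + 1 = Thursday.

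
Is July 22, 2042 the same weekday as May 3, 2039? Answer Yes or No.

From May 3, 2039 to Jul 22, 2042 is 1176 days.
1176 mod 7 = 0, so they are the same weekday.
(May 3, 2039 is a Tuesday; Jul 22, 2042 is a Tuesday.)

Yes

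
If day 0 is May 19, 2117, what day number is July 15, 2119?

May 19, 2117 → May 19, 2118: 365 days.
May 19, 2118 → May 19, 2119: 365 days.
May 19, 2119 → Jun 19, 2119: 31 days (May has 31).
Jun 19, 2119 → Jul 15, 2119: 26 days.
Total: 787 days.

787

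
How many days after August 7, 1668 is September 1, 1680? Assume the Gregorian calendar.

4408

Aug 7, 1668 → Aug 7, 1669: 365 days.
Aug 7, 1669 → Aug 7, 1670: 365 days.
Aug 7, 1670 → Aug 7, 1671: 365 days.
Aug 7, 1671 → Aug 7, 1672: 366 days (Feb 29, 1672 is in that span).
Aug 7, 1672 → Aug 7, 1673: 365 days.
Aug 7, 1673 → Aug 7, 1674: 365 days.
Aug 7, 1674 → Aug 7, 1675: 365 days.
Aug 7, 1675 → Aug 7, 1676: 366 days (Feb 29, 1676 is in that span).
Aug 7, 1676 → Aug 7, 1677: 365 days.
Aug 7, 1677 → Aug 7, 1678: 365 days.
Aug 7, 1678 → Aug 7, 1679: 365 days.
Aug 7, 1679 → Sep 7, 1679: 31 days (August has 31).
Sep 7, 1679 → Oct 7, 1679: 30 days (September has 30).
Oct 7, 1679 → Nov 7, 1679: 31 days (October has 31).
Nov 7, 1679 → Dec 7, 1679: 30 days (November has 30).
Dec 7, 1679 → Jan 7, 1680: 31 days (December has 31).
Jan 7, 1680 → Feb 7, 1680: 31 days (January has 31).
Feb 7, 1680 → Mar 7, 1680: 29 days (February has 29).
Mar 7, 1680 → Apr 7, 1680: 31 days (March has 31).
Apr 7, 1680 → May 7, 1680: 30 days (April has 30).
May 7, 1680 → Jun 7, 1680: 31 days (May has 31).
Jun 7, 1680 → Jul 7, 1680: 30 days (June has 30).
Jul 7, 1680 → Aug 7, 1680: 31 days (July has 31).
Aug 7, 1680 → Sep 1, 1680: 25 days.
Total: 4408 days.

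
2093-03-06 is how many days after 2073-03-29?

Mar 29, 2073 → Mar 29, 2074: 365 days.
Mar 29, 2074 → Mar 29, 2075: 365 days.
Mar 29, 2075 → Mar 29, 2076: 366 days (Feb 29, 2076 is in that span).
Mar 29, 2076 → Mar 29, 2077: 365 days.
Mar 29, 2077 → Mar 29, 2078: 365 days.
Mar 29, 2078 → Mar 29, 2079: 365 days.
Mar 29, 2079 → Mar 29, 2080: 366 days (Feb 29, 2080 is in that span).
Mar 29, 2080 → Mar 29, 2081: 365 days.
Mar 29, 2081 → Mar 29, 2082: 365 days.
Mar 29, 2082 → Mar 29, 2083: 365 days.
Mar 29, 2083 → Mar 29, 2084: 366 days (Feb 29, 2084 is in that span).
Mar 29, 2084 → Mar 29, 2085: 365 days.
Mar 29, 2085 → Mar 29, 2086: 365 days.
Mar 29, 2086 → Mar 29, 2087: 365 days.
Mar 29, 2087 → Mar 29, 2088: 366 days (Feb 29, 2088 is in that span).
Mar 29, 2088 → Mar 29, 2089: 365 days.
Mar 29, 2089 → Mar 29, 2090: 365 days.
Mar 29, 2090 → Mar 29, 2091: 365 days.
Mar 29, 2091 → Mar 29, 2092: 366 days (Feb 29, 2092 is in that span).
Mar 29, 2092 → Apr 29, 2092: 31 days (March has 31).
Apr 29, 2092 → May 29, 2092: 30 days (April has 30).
May 29, 2092 → Jun 29, 2092: 31 days (May has 31).
Jun 29, 2092 → Jul 29, 2092: 30 days (June has 30).
Jul 29, 2092 → Aug 29, 2092: 31 days (July has 31).
Aug 29, 2092 → Sep 29, 2092: 31 days (August has 31).
Sep 29, 2092 → Oct 29, 2092: 30 days (September has 30).
Oct 29, 2092 → Nov 29, 2092: 31 days (October has 31).
Nov 29, 2092 → Dec 29, 2092: 30 days (November has 30).
Dec 29, 2092 → Jan 29, 2093: 31 days (December has 31).
Jan 29, 2093 → Feb 28, 2093: 30 days (January has 31).
Feb 28, 2093 → Mar 6, 2093: 6 days.
Total: 7282 days.

7282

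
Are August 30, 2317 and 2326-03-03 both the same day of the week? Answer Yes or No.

From Aug 30, 2317 to Mar 3, 2326 is 3107 days.
3107 mod 7 = 6, so they are different weekdays.
(Aug 30, 2317 is a Thursday; Mar 3, 2326 is a Wednesday.)

No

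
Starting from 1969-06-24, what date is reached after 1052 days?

May 11, 1972

+365 (one year) → Jun 24, 1970 (687 left).
+365 (one year) → Jun 24, 1971 (322 left).
Jun has 30 days: +7 → Jul 1, 1971 (315 left).
Jul has 31 days: +31 → Aug 1, 1971 (284 left).
Aug has 31 days: +31 → Sep 1, 1971 (253 left).
Sep has 30 days: +30 → Oct 1, 1971 (223 left).
Oct has 31 days: +31 → Nov 1, 1971 (192 left).
Nov has 30 days: +30 → Dec 1, 1971 (162 left).
Dec has 31 days: +31 → Jan 1, 1972 (131 left).
Jan has 31 days: +31 → Feb 1, 1972 (100 left).
Feb has 29 days: +29 → Mar 1, 1972 (71 left).
Mar has 31 days: +31 → Apr 1, 1972 (40 left).
Apr has 30 days: +30 → May 1, 1972 (10 left).
+10 → May 11, 1972.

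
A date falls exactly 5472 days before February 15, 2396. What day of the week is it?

Saturday

Feb 15, 2396 is a Thursday.
5472 mod 7 = 5, so 5472 days before a Thursday is Thursday − 5 = Saturday.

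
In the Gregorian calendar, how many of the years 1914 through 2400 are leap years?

119

Multiples of 4 in [1914,2400]: 122.
Of those, multiples of 100: 5 (not leap unless ÷400).
Multiples of 400: 2.
Leap years = 122 − 5 + 2 = 119.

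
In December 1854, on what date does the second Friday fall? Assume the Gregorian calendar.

December 1, 1854 is a Friday.
The first Friday is therefore December 1 (same day).
The second Friday is 1 + 1×7 = December 8.

December 8, 1854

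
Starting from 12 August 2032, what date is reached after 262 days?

May 1, 2033

Aug has 31 days: +20 → Sep 1, 2032 (242 left).
Sep has 30 days: +30 → Oct 1, 2032 (212 left).
Oct has 31 days: +31 → Nov 1, 2032 (181 left).
Nov has 30 days: +30 → Dec 1, 2032 (151 left).
Dec has 31 days: +31 → Jan 1, 2033 (120 left).
Jan has 31 days: +31 → Feb 1, 2033 (89 left).
Feb has 28 days: +28 → Mar 1, 2033 (61 left).
Mar has 31 days: +31 → Apr 1, 2033 (30 left).
Apr has 30 days: +30 → May 1, 2033 (0 left).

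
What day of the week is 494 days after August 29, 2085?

Sunday

First find the weekday of Aug 29, 2085. Doomsday rule: the anchor day for the 2000s is Tuesday. For year 85: 85÷12 = 7 r 1, and 1÷4 = 0, so 7+1+0 = 8.
Tuesday + 8 ≡ Wednesday — that's 2085's doomsday.
In August the doomsday date is Aug 8.
Aug 29 is 21 days after Aug 8; 21 mod 7 = 0, so Wednesday + 0 = Wednesday.
494 mod 7 = 4, so 494 days after a Wednesday is Wednesday + 4 = Sunday.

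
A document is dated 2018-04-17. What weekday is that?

Tuesday

Doomsday rule: the anchor day for the 2000s is Tuesday. For year 18: 18÷12 = 1 r 6, and 6÷4 = 1, so 1+6+1 = 8.
Tuesday + 8 ≡ Wednesday — that's 2018's doomsday.
In April the doomsday date is Apr 4.
Apr 17 is 13 days after Apr 4; 13 mod 7 = 6, so Wednesday + 6 = Tuesday.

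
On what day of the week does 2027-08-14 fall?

Saturday

Doomsday rule: the anchor day for the 2000s is Tuesday. For year 27: 27÷12 = 2 r 3, and 3÷4 = 0, so 2+3+0 = 5.
Tuesday + 5 ≡ Sunday — that's 2027's doomsday.
In August the doomsday date is Aug 8.
Aug 14 is 6 days after Aug 8; 6 mod 7 = 6, so Sunday + 6 = Saturday.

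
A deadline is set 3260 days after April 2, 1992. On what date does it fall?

+365 (one year) → Apr 2, 1993 (2895 left).
+365 (one year) → Apr 2, 1994 (2530 left).
+365 (one year) → Apr 2, 1995 (2165 left).
+366 (one year; includes Feb 29, 1996) → Apr 2, 1996 (1799 left).
+365 (one year) → Apr 2, 1997 (1434 left).
+365 (one year) → Apr 2, 1998 (1069 left).
+365 (one year) → Apr 2, 1999 (704 left).
+366 (one year; includes Feb 29, 2000) → Apr 2, 2000 (338 left).
Apr has 30 days: +29 → May 1, 2000 (309 left).
May has 31 days: +31 → Jun 1, 2000 (278 left).
Jun has 30 days: +30 → Jul 1, 2000 (248 left).
Jul has 31 days: +31 → Aug 1, 2000 (217 left).
Aug has 31 days: +31 → Sep 1, 2000 (186 left).
Sep has 30 days: +30 → Oct 1, 2000 (156 left).
Oct has 31 days: +31 → Nov 1, 2000 (125 left).
Nov has 30 days: +30 → Dec 1, 2000 (95 left).
Dec has 31 days: +31 → Jan 1, 2001 (64 left).
Jan has 31 days: +31 → Feb 1, 2001 (33 left).
Feb has 28 days: +28 → Mar 1, 2001 (5 left).
+5 → Mar 6, 2001.

March 6, 2001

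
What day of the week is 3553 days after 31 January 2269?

Thursday

First find the weekday of Jan 31, 2269. Doomsday rule: the anchor day for the 2200s is Friday. For year 69: 69÷12 = 5 r 9, and 9÷4 = 2, so 5+9+2 = 16.
Friday + 16 ≡ Sunday — that's 2269's doomsday.
In January the doomsday date is Jan 3 (2269 is not a leap year).
Jan 31 is 28 days after Jan 3; 28 mod 7 = 0, so Sunday + 0 = Sunday.
3553 mod 7 = 4, so 3553 days after a Sunday is Sunday + 4 = Thursday.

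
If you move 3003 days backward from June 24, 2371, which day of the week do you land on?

Jun 24, 2371 is a Thursday.
3003 mod 7 = 0, so 3003 days before a Thursday is Thursday − 0 = Thursday.

Thursday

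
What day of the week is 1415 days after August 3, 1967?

Friday

Aug 3, 1967 is a Thursday.
1415 mod 7 = 1, so 1415 days after a Thursday is Thursday + 1 = Friday.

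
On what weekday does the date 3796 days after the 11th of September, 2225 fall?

First find the weekday of Sep 11, 2225. Doomsday rule: the anchor day for the 2200s is Friday. For year 25: 25÷12 = 2 r 1, and 1÷4 = 0, so 2+1+0 = 3.
Friday + 3 ≡ Monday — that's 2225's doomsday.
In September the doomsday date is Sep 5.
Sep 11 is 6 days after Sep 5; 6 mod 7 = 6, so Monday + 6 = Sunday.
3796 mod 7 = 2, so 3796 days after a Sunday is Sunday + 2 = Tuesday.

Tuesday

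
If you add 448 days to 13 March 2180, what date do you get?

+365 (one year) → Mar 13, 2181 (83 left).
Mar has 31 days: +19 → Apr 1, 2181 (64 left).
Apr has 30 days: +30 → May 1, 2181 (34 left).
May has 31 days: +31 → Jun 1, 2181 (3 left).
+3 → Jun 4, 2181.

June 4, 2181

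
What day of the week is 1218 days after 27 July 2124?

First find the weekday of Jul 27, 2124. Doomsday rule: the anchor day for the 2100s is Sunday. For year 24: 24÷12 = 2 r 0, and 0÷4 = 0, so 2+0+0 = 2.
Sunday + 2 ≡ Tuesday — that's 2124's doomsday.
In July the doomsday date is Jul 11.
Jul 27 is 16 days after Jul 11; 16 mod 7 = 2, so Tuesday + 2 = Thursday.
1218 mod 7 = 0, so 1218 days after a Thursday is Thursday + 0 = Thursday.

Thursday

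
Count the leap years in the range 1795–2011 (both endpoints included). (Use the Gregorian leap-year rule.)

52

Multiples of 4 in [1795,2011]: 54.
Of those, multiples of 100: 3 (not leap unless ÷400).
Multiples of 400: 1.
Leap years = 54 − 3 + 1 = 52.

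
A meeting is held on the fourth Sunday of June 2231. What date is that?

June 26, 2231

June 1, 2231 is a Wednesday.
The first Sunday is therefore June 5 (4 days later).
The fourth Sunday is 5 + 3×7 = June 26.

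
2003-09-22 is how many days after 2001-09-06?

Sep 6, 2001 → Sep 6, 2002: 365 days.
Sep 6, 2002 → Oct 6, 2002: 30 days (September has 30).
Oct 6, 2002 → Nov 6, 2002: 31 days (October has 31).
Nov 6, 2002 → Dec 6, 2002: 30 days (November has 30).
Dec 6, 2002 → Jan 6, 2003: 31 days (December has 31).
Jan 6, 2003 → Feb 6, 2003: 31 days (January has 31).
Feb 6, 2003 → Mar 6, 2003: 28 days (February has 28).
Mar 6, 2003 → Apr 6, 2003: 31 days (March has 31).
Apr 6, 2003 → May 6, 2003: 30 days (April has 30).
May 6, 2003 → Jun 6, 2003: 31 days (May has 31).
Jun 6, 2003 → Jul 6, 2003: 30 days (June has 30).
Jul 6, 2003 → Aug 6, 2003: 31 days (July has 31).
Aug 6, 2003 → Sep 6, 2003: 31 days (August has 31).
Sep 6, 2003 → Sep 22, 2003: 16 days.
Total: 746 days.

746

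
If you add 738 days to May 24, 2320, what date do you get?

June 1, 2322

+365 (one year) → May 24, 2321 (373 left).
May has 31 days: +8 → Jun 1, 2321 (365 left).
Jun has 30 days: +30 → Jul 1, 2321 (335 left).
Jul has 31 days: +31 → Aug 1, 2321 (304 left).
Aug has 31 days: +31 → Sep 1, 2321 (273 left).
Sep has 30 days: +30 → Oct 1, 2321 (243 left).
Oct has 31 days: +31 → Nov 1, 2321 (212 left).
Nov has 30 days: +30 → Dec 1, 2321 (182 left).
Dec has 31 days: +31 → Jan 1, 2322 (151 left).
Jan has 31 days: +31 → Feb 1, 2322 (120 left).
Feb has 28 days: +28 → Mar 1, 2322 (92 left).
Mar has 31 days: +31 → Apr 1, 2322 (61 left).
Apr has 30 days: +30 → May 1, 2322 (31 left).
May has 31 days: +31 → Jun 1, 2322 (0 left).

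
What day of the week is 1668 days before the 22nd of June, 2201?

Saturday

Jun 22, 2201 is a Monday.
1668 mod 7 = 2, so 1668 days before a Monday is Monday − 2 = Saturday.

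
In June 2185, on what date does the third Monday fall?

June 20, 2185

June 1, 2185 is a Wednesday.
The first Monday is therefore June 6 (5 days later).
The third Monday is 6 + 2×7 = June 20.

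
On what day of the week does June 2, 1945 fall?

Saturday

Doomsday rule: the anchor day for the 1900s is Wednesday. For year 45: 45÷12 = 3 r 9, and 9÷4 = 2, so 3+9+2 = 14.
Wednesday + 14 ≡ Wednesday — that's 1945's doomsday.
In June the doomsday date is Jun 6.
Jun 2 is 4 days before Jun 6; 4 mod 7 = 4, so Wednesday − 4 = Saturday.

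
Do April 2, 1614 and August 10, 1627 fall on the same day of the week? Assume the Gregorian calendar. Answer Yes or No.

From Apr 2, 1614 to Aug 10, 1627 is 4878 days.
4878 mod 7 = 6, so they are different weekdays.
(Apr 2, 1614 is a Wednesday; Aug 10, 1627 is a Tuesday.)

No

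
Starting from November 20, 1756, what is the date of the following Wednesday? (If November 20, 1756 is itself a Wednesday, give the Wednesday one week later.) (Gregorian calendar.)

Nov 20, 1756 is a Saturday.
From Saturday to the next Wednesday is 4 days.
Nov 20, 1756 + 4 = Nov 24, 1756.

November 24, 1756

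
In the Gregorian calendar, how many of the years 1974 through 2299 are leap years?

Multiples of 4 in [1974,2299]: 81.
Of those, multiples of 100: 3 (not leap unless ÷400).
Multiples of 400: 1.
Leap years = 81 − 3 + 1 = 79.

79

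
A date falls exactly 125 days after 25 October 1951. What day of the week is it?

Oct 25, 1951 is a Thursday.
125 mod 7 = 6, so 125 days after a Thursday is Thursday + 6 = Wednesday.

Wednesday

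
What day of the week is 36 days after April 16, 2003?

First find the weekday of Apr 16, 2003. Doomsday rule: the anchor day for the 2000s is Tuesday. For year 03: 3÷12 = 0 r 3, and 3÷4 = 0, so 0+3+0 = 3.
Tuesday + 3 ≡ Friday — that's 2003's doomsday.
In April the doomsday date is Apr 4.
Apr 16 is 12 days after Apr 4; 12 mod 7 = 5, so Friday + 5 = Wednesday.
36 mod 7 = 1, so 36 days after a Wednesday is Wednesday + 1 = Thursday.

Thursday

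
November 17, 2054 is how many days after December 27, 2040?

Dec 27, 2040 → Dec 27, 2041: 365 days.
Dec 27, 2041 → Dec 27, 2042: 365 days.
Dec 27, 2042 → Dec 27, 2043: 365 days.
Dec 27, 2043 → Dec 27, 2044: 366 days (Feb 29, 2044 is in that span).
Dec 27, 2044 → Dec 27, 2045: 365 days.
Dec 27, 2045 → Dec 27, 2046: 365 days.
Dec 27, 2046 → Dec 27, 2047: 365 days.
Dec 27, 2047 → Dec 27, 2048: 366 days (Feb 29, 2048 is in that span).
Dec 27, 2048 → Dec 27, 2049: 365 days.
Dec 27, 2049 → Dec 27, 2050: 365 days.
Dec 27, 2050 → Dec 27, 2051: 365 days.
Dec 27, 2051 → Dec 27, 2052: 366 days (Feb 29, 2052 is in that span).
Dec 27, 2052 → Dec 27, 2053: 365 days.
Dec 27, 2053 → Jan 27, 2054: 31 days (December has 31).
Jan 27, 2054 → Feb 27, 2054: 31 days (January has 31).
Feb 27, 2054 → Mar 27, 2054: 28 days (February has 28).
Mar 27, 2054 → Apr 27, 2054: 31 days (March has 31).
Apr 27, 2054 → May 27, 2054: 30 days (April has 30).
May 27, 2054 → Jun 27, 2054: 31 days (May has 31).
Jun 27, 2054 → Jul 27, 2054: 30 days (June has 30).
Jul 27, 2054 → Aug 27, 2054: 31 days (July has 31).
Aug 27, 2054 → Sep 27, 2054: 31 days (August has 31).
Sep 27, 2054 → Oct 27, 2054: 30 days (September has 30).
Oct 27, 2054 → Nov 17, 2054: 21 days.
Total: 5073 days.

5073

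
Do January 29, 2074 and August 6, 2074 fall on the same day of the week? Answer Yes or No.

From Jan 29, 2074 to Aug 6, 2074 is 189 days.
189 mod 7 = 0, so they are the same weekday.
(Jan 29, 2074 is a Monday; Aug 6, 2074 is a Monday.)

Yes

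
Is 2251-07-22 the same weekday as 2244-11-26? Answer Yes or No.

Yes

From Nov 26, 2244 to Jul 22, 2251 is 2429 days.
2429 mod 7 = 0, so they are the same weekday.
(Nov 26, 2244 is a Tuesday; Jul 22, 2251 is a Tuesday.)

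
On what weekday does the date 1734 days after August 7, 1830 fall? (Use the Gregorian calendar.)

Thursday

Aug 7, 1830 is a Saturday.
1734 mod 7 = 5, so 1734 days after a Saturday is Saturday + 5 = Thursday.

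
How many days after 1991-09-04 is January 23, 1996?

1602

Sep 4, 1991 → Sep 4, 1992: 366 days (Feb 29, 1992 is in that span).
Sep 4, 1992 → Sep 4, 1993: 365 days.
Sep 4, 1993 → Sep 4, 1994: 365 days.
Sep 4, 1994 → Sep 4, 1995: 365 days.
Sep 4, 1995 → Oct 4, 1995: 30 days (September has 30).
Oct 4, 1995 → Nov 4, 1995: 31 days (October has 31).
Nov 4, 1995 → Dec 4, 1995: 30 days (November has 30).
Dec 4, 1995 → Jan 4, 1996: 31 days (December has 31).
Jan 4, 1996 → Jan 23, 1996: 19 days.
Total: 1602 days.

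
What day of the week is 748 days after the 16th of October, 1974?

Oct 16, 1974 is a Wednesday.
748 mod 7 = 6, so 748 days after a Wednesday is Wednesday + 6 = Tuesday.

Tuesday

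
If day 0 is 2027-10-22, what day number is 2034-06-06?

2419

Oct 22, 2027 → Oct 22, 2028: 366 days (Feb 29, 2028 is in that span).
Oct 22, 2028 → Oct 22, 2029: 365 days.
Oct 22, 2029 → Oct 22, 2030: 365 days.
Oct 22, 2030 → Oct 22, 2031: 365 days.
Oct 22, 2031 → Oct 22, 2032: 366 days (Feb 29, 2032 is in that span).
Oct 22, 2032 → Oct 22, 2033: 365 days.
Oct 22, 2033 → Nov 22, 2033: 31 days (October has 31).
Nov 22, 2033 → Dec 22, 2033: 30 days (November has 30).
Dec 22, 2033 → Jan 22, 2034: 31 days (December has 31).
Jan 22, 2034 → Feb 22, 2034: 31 days (January has 31).
Feb 22, 2034 → Mar 22, 2034: 28 days (February has 28).
Mar 22, 2034 → Apr 22, 2034: 31 days (March has 31).
Apr 22, 2034 → May 22, 2034: 30 days (April has 30).
May 22, 2034 → Jun 6, 2034: 15 days.
Total: 2419 days.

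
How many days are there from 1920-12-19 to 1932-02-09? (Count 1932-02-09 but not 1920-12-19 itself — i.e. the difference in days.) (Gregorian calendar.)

Dec 19, 1920 → Dec 19, 1921: 365 days.
Dec 19, 1921 → Dec 19, 1922: 365 days.
Dec 19, 1922 → Dec 19, 1923: 365 days.
Dec 19, 1923 → Dec 19, 1924: 366 days (Feb 29, 1924 is in that span).
Dec 19, 1924 → Dec 19, 1925: 365 days.
Dec 19, 1925 → Dec 19, 1926: 365 days.
Dec 19, 1926 → Dec 19, 1927: 365 days.
Dec 19, 1927 → Dec 19, 1928: 366 days (Feb 29, 1928 is in that span).
Dec 19, 1928 → Dec 19, 1929: 365 days.
Dec 19, 1929 → Dec 19, 1930: 365 days.
Dec 19, 1930 → Dec 19, 1931: 365 days.
Dec 19, 1931 → Jan 19, 1932: 31 days (December has 31).
Jan 19, 1932 → Feb 9, 1932: 21 days.
Total: 4069 days.

4069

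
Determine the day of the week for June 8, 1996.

Doomsday rule: the anchor day for the 1900s is Wednesday. For year 96: 96÷12 = 8 r 0, and 0÷4 = 0, so 8+0+0 = 8.
Wednesday + 8 ≡ Thursday — that's 1996's doomsday.
In June the doomsday date is Jun 6.
Jun 8 is 2 days after Jun 6; 2 mod 7 = 2, so Thursday + 2 = Saturday.

Saturday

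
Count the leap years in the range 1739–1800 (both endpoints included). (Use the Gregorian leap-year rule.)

15

Multiples of 4 in [1739,1800]: 16.
Of those, multiples of 100: 1 (not leap unless ÷400).
Multiples of 400: 0.
Leap years = 16 − 1 + 0 = 15.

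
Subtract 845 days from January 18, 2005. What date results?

−366 (one year; includes Feb 29, 2004) → Jan 18, 2004 (479 left).
−365 (one year) → Jan 18, 2003 (114 left).
−18 → Dec 31, 2002 (end of Dec, 31 days; 96 left).
−31 → Nov 30, 2002 (end of Nov, 30 days; 65 left).
−30 → Oct 31, 2002 (end of Oct, 31 days; 35 left).
−31 → Sep 30, 2002 (end of Sep, 30 days; 4 left).
−4 → Sep 26, 2002.

September 26, 2002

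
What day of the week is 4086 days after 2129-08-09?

Sunday

First find the weekday of Aug 9, 2129. Doomsday rule: the anchor day for the 2100s is Sunday. For year 29: 29÷12 = 2 r 5, and 5÷4 = 1, so 2+5+1 = 8.
Sunday + 8 ≡ Monday — that's 2129's doomsday.
In August the doomsday date is Aug 8.
Aug 9 is 1 day after Aug 8; 1 mod 7 = 1, so Monday + 1 = Tuesday.
4086 mod 7 = 5, so 4086 days after a Tuesday is Tuesday + 5 = Sunday.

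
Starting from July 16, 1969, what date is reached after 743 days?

July 29, 1971

+365 (one year) → Jul 16, 1970 (378 left).
Jul has 31 days: +16 → Aug 1, 1970 (362 left).
Aug has 31 days: +31 → Sep 1, 1970 (331 left).
Sep has 30 days: +30 → Oct 1, 1970 (301 left).
Oct has 31 days: +31 → Nov 1, 1970 (270 left).
Nov has 30 days: +30 → Dec 1, 1970 (240 left).
Dec has 31 days: +31 → Jan 1, 1971 (209 left).
Jan has 31 days: +31 → Feb 1, 1971 (178 left).
Feb has 28 days: +28 → Mar 1, 1971 (150 left).
Mar has 31 days: +31 → Apr 1, 1971 (119 left).
Apr has 30 days: +30 → May 1, 1971 (89 left).
May has 31 days: +31 → Jun 1, 1971 (58 left).
Jun has 30 days: +30 → Jul 1, 1971 (28 left).
+28 → Jul 29, 1971.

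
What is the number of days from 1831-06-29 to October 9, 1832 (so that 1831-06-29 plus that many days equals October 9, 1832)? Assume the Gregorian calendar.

468

Jun 29, 1831 → Jun 29, 1832: 366 days (Feb 29, 1832 is in that span).
Jun 29, 1832 → Jul 29, 1832: 30 days (June has 30).
Jul 29, 1832 → Aug 29, 1832: 31 days (July has 31).
Aug 29, 1832 → Sep 29, 1832: 31 days (August has 31).
Sep 29, 1832 → Oct 9, 1832: 10 days.
Total: 468 days.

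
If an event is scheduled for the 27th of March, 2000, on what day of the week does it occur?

January 1, 2000 is a Saturday.
Jan 1, 2000 → Feb 1, 2000: 31 days (January has 31).
Feb 1, 2000 → Mar 1, 2000: 29 days (February has 29).
Mar 1, 2000 → Mar 27, 2000: 26 days.
Total: 86 days.
86 mod 7 = 2, so Saturday + 2 = Monday.

Monday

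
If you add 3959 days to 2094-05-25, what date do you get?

March 28, 2105

+365 (one year) → May 25, 2095 (3594 left).
+366 (one year; includes Feb 29, 2096) → May 25, 2096 (3228 left).
+365 (one year) → May 25, 2097 (2863 left).
+365 (one year) → May 25, 2098 (2498 left).
+365 (one year) → May 25, 2099 (2133 left).
+365 (one year) → May 25, 2100 (1768 left).
+365 (one year) → May 25, 2101 (1403 left).
+365 (one year) → May 25, 2102 (1038 left).
+365 (one year) → May 25, 2103 (673 left).
+366 (one year; includes Feb 29, 2104) → May 25, 2104 (307 left).
May has 31 days: +7 → Jun 1, 2104 (300 left).
Jun has 30 days: +30 → Jul 1, 2104 (270 left).
Jul has 31 days: +31 → Aug 1, 2104 (239 left).
Aug has 31 days: +31 → Sep 1, 2104 (208 left).
Sep has 30 days: +30 → Oct 1, 2104 (178 left).
Oct has 31 days: +31 → Nov 1, 2104 (147 left).
Nov has 30 days: +30 → Dec 1, 2104 (117 left).
Dec has 31 days: +31 → Jan 1, 2105 (86 left).
Jan has 31 days: +31 → Feb 1, 2105 (55 left).
Feb has 28 days: +28 → Mar 1, 2105 (27 left).
+27 → Mar 28, 2105.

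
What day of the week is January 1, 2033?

Saturday

January 1, 2033 is a Saturday.
Total: 0 days.
0 mod 7 = 0, so Saturday + 0 = Saturday.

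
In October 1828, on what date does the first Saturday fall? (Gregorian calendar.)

October 4, 1828

October 1, 1828 is a Wednesday.
The first Saturday is therefore October 4 (3 days later).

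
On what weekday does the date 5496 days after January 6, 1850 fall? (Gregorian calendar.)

Monday

Jan 6, 1850 is a Sunday.
5496 mod 7 = 1, so 5496 days after a Sunday is Sunday + 1 = Monday.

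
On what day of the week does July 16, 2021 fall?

Doomsday rule: the anchor day for the 2000s is Tuesday. For year 21: 21÷12 = 1 r 9, and 9÷4 = 2, so 1+9+2 = 12.
Tuesday + 12 ≡ Sunday — that's 2021's doomsday.
In July the doomsday date is Jul 11.
Jul 16 is 5 days after Jul 11; 5 mod 7 = 5, so Sunday + 5 = Friday.

Friday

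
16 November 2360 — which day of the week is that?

Doomsday rule: the anchor day for the 2300s is Wednesday. For year 60: 60÷12 = 5 r 0, and 0÷4 = 0, so 5+0+0 = 5.
Wednesday + 5 ≡ Monday — that's 2360's doomsday.
In November the doomsday date is Nov 7.
Nov 16 is 9 days after Nov 7; 9 mod 7 = 2, so Monday + 2 = Wednesday.

Wednesday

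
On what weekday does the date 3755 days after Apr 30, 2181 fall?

Thursday

First find the weekday of Apr 30, 2181. Doomsday rule: the anchor day for the 2100s is Sunday. For year 81: 81÷12 = 6 r 9, and 9÷4 = 2, so 6+9+2 = 17.
Sunday + 17 ≡ Wednesday — that's 2181's doomsday.
In April the doomsday date is Apr 4.
Apr 30 is 26 days after Apr 4; 26 mod 7 = 5, so Wednesday + 5 = Monday.
3755 mod 7 = 3, so 3755 days after a Monday is Monday + 3 = Thursday.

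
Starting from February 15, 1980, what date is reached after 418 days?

+366 (one year; includes Feb 29, 1980) → Feb 15, 1981 (52 left).
Feb has 28 days: +14 → Mar 1, 1981 (38 left).
Mar has 31 days: +31 → Apr 1, 1981 (7 left).
+7 → Apr 8, 1981.

April 8, 1981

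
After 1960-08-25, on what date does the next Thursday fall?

September 1, 1960

Aug 25, 1960 is a Thursday.
From Thursday to the next Thursday is 7 days.
Aug 25, 1960 + 7 = Sep 1, 1960.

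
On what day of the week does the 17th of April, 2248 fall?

Monday

January 1, 2248 is a Saturday.
Jan 1, 2248 → Feb 1, 2248: 31 days (January has 31).
Feb 1, 2248 → Mar 1, 2248: 29 days (February has 29).
Mar 1, 2248 → Apr 1, 2248: 31 days (March has 31).
Apr 1, 2248 → Apr 17, 2248: 16 days.
Total: 107 days.
107 mod 7 = 2, so Saturday + 2 = Monday.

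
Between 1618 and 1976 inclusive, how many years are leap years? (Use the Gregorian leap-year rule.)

Multiples of 4 in [1618,1976]: 90.
Of those, multiples of 100: 3 (not leap unless ÷400).
Multiples of 400: 0.
Leap years = 90 − 3 + 0 = 87.

87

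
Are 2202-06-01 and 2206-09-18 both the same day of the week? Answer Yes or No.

No

From Jun 1, 2202 to Sep 18, 2206 is 1570 days.
1570 mod 7 = 2, so they are different weekdays.
(Jun 1, 2202 is a Tuesday; Sep 18, 2206 is a Thursday.)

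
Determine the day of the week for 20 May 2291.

Doomsday rule: the anchor day for the 2200s is Friday. For year 91: 91÷12 = 7 r 7, and 7÷4 = 1, so 7+7+1 = 15.
Friday + 15 ≡ Saturday — that's 2291's doomsday.
In May the doomsday date is May 9.
May 20 is 11 days after May 9; 11 mod 7 = 4, so Saturday + 4 = Wednesday.

Wednesday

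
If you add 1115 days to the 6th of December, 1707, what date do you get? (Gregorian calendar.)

December 25, 1710

+366 (one year; includes Feb 29, 1708) → Dec 6, 1708 (749 left).
+365 (one year) → Dec 6, 1709 (384 left).
Dec has 31 days: +26 → Jan 1, 1710 (358 left).
Jan has 31 days: +31 → Feb 1, 1710 (327 left).
Feb has 28 days: +28 → Mar 1, 1710 (299 left).
Mar has 31 days: +31 → Apr 1, 1710 (268 left).
Apr has 30 days: +30 → May 1, 1710 (238 left).
May has 31 days: +31 → Jun 1, 1710 (207 left).
Jun has 30 days: +30 → Jul 1, 1710 (177 left).
Jul has 31 days: +31 → Aug 1, 1710 (146 left).
Aug has 31 days: +31 → Sep 1, 1710 (115 left).
Sep has 30 days: +30 → Oct 1, 1710 (85 left).
Oct has 31 days: +31 → Nov 1, 1710 (54 left).
Nov has 30 days: +30 → Dec 1, 1710 (24 left).
+24 → Dec 25, 1710.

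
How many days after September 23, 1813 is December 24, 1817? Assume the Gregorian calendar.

Sep 23, 1813 → Sep 23, 1814: 365 days.
Sep 23, 1814 → Sep 23, 1815: 365 days.
Sep 23, 1815 → Sep 23, 1816: 366 days (Feb 29, 1816 is in that span).
Sep 23, 1816 → Sep 23, 1817: 365 days.
Sep 23, 1817 → Oct 23, 1817: 30 days (September has 30).
Oct 23, 1817 → Nov 23, 1817: 31 days (October has 31).
Nov 23, 1817 → Dec 23, 1817: 30 days (November has 30).
Dec 23, 1817 → Dec 24, 1817: 1 days.
Total: 1553 days.

1553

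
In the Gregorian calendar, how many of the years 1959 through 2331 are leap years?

Multiples of 4 in [1959,2331]: 93.
Of those, multiples of 100: 4 (not leap unless ÷400).
Multiples of 400: 1.
Leap years = 93 − 4 + 1 = 90.

90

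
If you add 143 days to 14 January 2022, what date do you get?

Jan has 31 days: +18 → Feb 1, 2022 (125 left).
Feb has 28 days: +28 → Mar 1, 2022 (97 left).
Mar has 31 days: +31 → Apr 1, 2022 (66 left).
Apr has 30 days: +30 → May 1, 2022 (36 left).
May has 31 days: +31 → Jun 1, 2022 (5 left).
+5 → Jun 6, 2022.

June 6, 2022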